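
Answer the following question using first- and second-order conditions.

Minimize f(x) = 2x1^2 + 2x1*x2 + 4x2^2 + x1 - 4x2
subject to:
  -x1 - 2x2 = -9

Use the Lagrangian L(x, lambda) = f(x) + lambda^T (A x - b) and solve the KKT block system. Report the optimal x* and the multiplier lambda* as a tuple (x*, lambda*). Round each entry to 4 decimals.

Form the Lagrangian:
  L(x, lambda) = (1/2) x^T Q x + c^T x + lambda^T (A x - b)
Stationarity (grad_x L = 0): Q x + c + A^T lambda = 0.
Primal feasibility: A x = b.

This gives the KKT block system:
  [ Q   A^T ] [ x     ]   [-c ]
  [ A    0  ] [ lambda ] = [ b ]

Solving the linear system:
  x*      = (1.5, 3.75)
  lambda* = (14.5)
  f(x*)   = 58.5

x* = (1.5, 3.75), lambda* = (14.5)


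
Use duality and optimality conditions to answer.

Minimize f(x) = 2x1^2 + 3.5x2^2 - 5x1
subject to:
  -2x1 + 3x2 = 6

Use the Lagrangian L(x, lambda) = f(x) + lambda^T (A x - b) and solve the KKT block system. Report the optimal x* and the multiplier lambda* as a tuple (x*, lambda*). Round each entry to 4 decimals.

Form the Lagrangian:
  L(x, lambda) = (1/2) x^T Q x + c^T x + lambda^T (A x - b)
Stationarity (grad_x L = 0): Q x + c + A^T lambda = 0.
Primal feasibility: A x = b.

This gives the KKT block system:
  [ Q   A^T ] [ x     ]   [-c ]
  [ A    0  ] [ lambda ] = [ b ]

Solving the linear system:
  x*      = (-0.6094, 1.5938)
  lambda* = (-3.7188)
  f(x*)   = 12.6797

x* = (-0.6094, 1.5938), lambda* = (-3.7188)


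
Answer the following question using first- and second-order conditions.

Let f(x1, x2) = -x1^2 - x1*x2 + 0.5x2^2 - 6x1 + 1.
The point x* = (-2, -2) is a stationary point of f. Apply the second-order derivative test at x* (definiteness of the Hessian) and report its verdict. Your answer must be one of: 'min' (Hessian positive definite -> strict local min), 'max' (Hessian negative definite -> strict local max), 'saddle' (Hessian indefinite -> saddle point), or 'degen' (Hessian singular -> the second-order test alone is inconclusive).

Compute the Hessian H = grad^2 f:
  H = [[-2, -1], [-1, 1]]
Verify stationarity: grad f(x*) = H x* + g = (0, 0).
Eigenvalues of H: -2.3028, 1.3028.
Eigenvalues have mixed signs, so H is indefinite -> x* is a saddle point.

saddle


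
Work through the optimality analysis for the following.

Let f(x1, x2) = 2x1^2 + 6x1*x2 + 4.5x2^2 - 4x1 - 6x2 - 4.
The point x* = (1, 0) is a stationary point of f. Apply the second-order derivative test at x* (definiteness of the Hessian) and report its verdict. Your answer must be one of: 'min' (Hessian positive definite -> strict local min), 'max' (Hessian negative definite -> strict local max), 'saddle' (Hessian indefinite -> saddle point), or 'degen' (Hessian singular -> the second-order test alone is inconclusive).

Compute the Hessian H = grad^2 f:
  H = [[4, 6], [6, 9]]
Verify stationarity: grad f(x*) = H x* + g = (0, 0).
Eigenvalues of H: 0, 13.
H has a zero eigenvalue (singular; positive semidefinite but not definite), so H is neither positive definite, negative definite, nor indefinite. The second-order test alone is inconclusive -> degen.
(Indeed, f is constant along the null direction of H through x*, so x* is not a strict local extremum.)

degen


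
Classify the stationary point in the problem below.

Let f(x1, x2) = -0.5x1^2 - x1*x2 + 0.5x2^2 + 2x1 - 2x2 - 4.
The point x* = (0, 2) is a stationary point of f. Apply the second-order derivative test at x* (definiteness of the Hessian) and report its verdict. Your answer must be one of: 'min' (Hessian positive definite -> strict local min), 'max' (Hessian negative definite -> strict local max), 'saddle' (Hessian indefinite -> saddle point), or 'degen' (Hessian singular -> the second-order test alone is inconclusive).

Compute the Hessian H = grad^2 f:
  H = [[-1, -1], [-1, 1]]
Verify stationarity: grad f(x*) = H x* + g = (0, 0).
Eigenvalues of H: -1.4142, 1.4142.
Eigenvalues have mixed signs, so H is indefinite -> x* is a saddle point.

saddle


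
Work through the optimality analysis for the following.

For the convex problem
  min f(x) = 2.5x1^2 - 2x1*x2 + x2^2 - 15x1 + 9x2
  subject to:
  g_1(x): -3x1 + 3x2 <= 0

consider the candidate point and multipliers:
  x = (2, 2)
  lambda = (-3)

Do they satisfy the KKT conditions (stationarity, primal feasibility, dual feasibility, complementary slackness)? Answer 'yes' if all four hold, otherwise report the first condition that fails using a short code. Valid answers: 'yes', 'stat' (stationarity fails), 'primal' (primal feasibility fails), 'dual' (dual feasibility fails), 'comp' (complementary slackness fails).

Gradient of f: grad f(x) = Q x + c = (-9, 9)
Constraint values g_i(x) = a_i^T x - b_i:
  g_1((2, 2)) = 0
Stationarity residual: grad f(x) + sum_i lambda_i a_i = (0, 0)
  -> stationarity OK
Primal feasibility (all g_i <= 0): OK
Dual feasibility (all lambda_i >= 0): FAILS
Complementary slackness (lambda_i * g_i(x) = 0 for all i): OK

Verdict: the first failing condition is dual_feasibility -> dual.

dual


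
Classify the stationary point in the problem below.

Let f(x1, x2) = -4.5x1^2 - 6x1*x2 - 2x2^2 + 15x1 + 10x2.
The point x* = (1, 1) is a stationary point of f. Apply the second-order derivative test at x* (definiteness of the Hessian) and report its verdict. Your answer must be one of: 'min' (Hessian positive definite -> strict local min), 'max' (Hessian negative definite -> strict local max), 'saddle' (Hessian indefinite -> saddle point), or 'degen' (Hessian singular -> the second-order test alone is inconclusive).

Compute the Hessian H = grad^2 f:
  H = [[-9, -6], [-6, -4]]
Verify stationarity: grad f(x*) = H x* + g = (0, 0).
Eigenvalues of H: -13, 0.
H has a zero eigenvalue (singular; negative semidefinite but not definite), so H is neither positive definite, negative definite, nor indefinite. The second-order test alone is inconclusive -> degen.
(Indeed, f is constant along the null direction of H through x*, so x* is not a strict local extremum.)

degen


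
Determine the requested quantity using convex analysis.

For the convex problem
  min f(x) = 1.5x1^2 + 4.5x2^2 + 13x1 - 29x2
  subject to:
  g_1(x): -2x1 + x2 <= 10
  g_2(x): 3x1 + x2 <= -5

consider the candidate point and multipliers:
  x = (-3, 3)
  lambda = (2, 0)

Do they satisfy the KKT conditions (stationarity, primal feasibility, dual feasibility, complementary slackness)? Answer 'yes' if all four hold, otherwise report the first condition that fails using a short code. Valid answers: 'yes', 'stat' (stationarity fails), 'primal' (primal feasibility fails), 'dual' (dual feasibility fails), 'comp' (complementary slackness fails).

Gradient of f: grad f(x) = Q x + c = (4, -2)
Constraint values g_i(x) = a_i^T x - b_i:
  g_1((-3, 3)) = -1
  g_2((-3, 3)) = -1
Stationarity residual: grad f(x) + sum_i lambda_i a_i = (0, 0)
  -> stationarity OK
Primal feasibility (all g_i <= 0): OK
Dual feasibility (all lambda_i >= 0): OK
Complementary slackness (lambda_i * g_i(x) = 0 for all i): FAILS

Verdict: the first failing condition is complementary_slackness -> comp.

comp


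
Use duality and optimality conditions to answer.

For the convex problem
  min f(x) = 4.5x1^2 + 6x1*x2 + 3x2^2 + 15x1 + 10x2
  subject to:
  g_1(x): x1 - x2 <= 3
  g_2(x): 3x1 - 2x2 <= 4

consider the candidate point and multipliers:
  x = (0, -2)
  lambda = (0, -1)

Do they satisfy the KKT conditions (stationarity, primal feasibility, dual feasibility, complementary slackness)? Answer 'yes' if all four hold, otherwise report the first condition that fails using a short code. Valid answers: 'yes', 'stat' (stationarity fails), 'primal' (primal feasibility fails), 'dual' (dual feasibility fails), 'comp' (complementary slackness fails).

Gradient of f: grad f(x) = Q x + c = (3, -2)
Constraint values g_i(x) = a_i^T x - b_i:
  g_1((0, -2)) = -1
  g_2((0, -2)) = 0
Stationarity residual: grad f(x) + sum_i lambda_i a_i = (0, 0)
  -> stationarity OK
Primal feasibility (all g_i <= 0): OK
Dual feasibility (all lambda_i >= 0): FAILS
Complementary slackness (lambda_i * g_i(x) = 0 for all i): OK

Verdict: the first failing condition is dual_feasibility -> dual.

dual


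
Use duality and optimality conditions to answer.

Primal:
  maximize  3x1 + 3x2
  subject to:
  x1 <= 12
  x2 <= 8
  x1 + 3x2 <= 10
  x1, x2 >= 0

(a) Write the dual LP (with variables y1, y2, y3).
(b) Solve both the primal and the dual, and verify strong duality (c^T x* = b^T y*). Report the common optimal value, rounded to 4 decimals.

The standard primal-dual pair for 'max c^T x s.t. A x <= b, x >= 0' is:
  Dual:  min b^T y  s.t.  A^T y >= c,  y >= 0.

So the dual LP is:
  minimize  12y1 + 8y2 + 10y3
  subject to:
    y1 + y3 >= 3
    y2 + 3y3 >= 3
    y1, y2, y3 >= 0

Solving the primal: x* = (10, 0).
  primal value c^T x* = 30.
Solving the dual: y* = (0, 0, 3).
  dual value b^T y* = 30.
Strong duality: c^T x* = b^T y*. Confirmed.

30


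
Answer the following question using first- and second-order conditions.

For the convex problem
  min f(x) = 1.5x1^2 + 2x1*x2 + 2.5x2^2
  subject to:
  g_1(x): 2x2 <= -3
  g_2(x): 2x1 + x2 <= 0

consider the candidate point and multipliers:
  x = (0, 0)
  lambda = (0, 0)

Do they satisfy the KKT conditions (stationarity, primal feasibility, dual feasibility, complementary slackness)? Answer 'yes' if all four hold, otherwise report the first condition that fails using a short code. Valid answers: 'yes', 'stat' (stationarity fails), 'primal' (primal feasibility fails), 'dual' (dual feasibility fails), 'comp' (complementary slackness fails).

Gradient of f: grad f(x) = Q x + c = (0, 0)
Constraint values g_i(x) = a_i^T x - b_i:
  g_1((0, 0)) = 3
  g_2((0, 0)) = 0
Stationarity residual: grad f(x) + sum_i lambda_i a_i = (0, 0)
  -> stationarity OK
Primal feasibility (all g_i <= 0): FAILS
Dual feasibility (all lambda_i >= 0): OK
Complementary slackness (lambda_i * g_i(x) = 0 for all i): OK

Verdict: the first failing condition is primal_feasibility -> primal.

primal


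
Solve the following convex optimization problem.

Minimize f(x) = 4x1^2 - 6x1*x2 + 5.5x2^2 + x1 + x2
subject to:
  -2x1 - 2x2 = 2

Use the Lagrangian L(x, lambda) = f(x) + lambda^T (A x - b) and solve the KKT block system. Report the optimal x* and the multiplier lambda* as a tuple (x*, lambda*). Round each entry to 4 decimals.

Form the Lagrangian:
  L(x, lambda) = (1/2) x^T Q x + c^T x + lambda^T (A x - b)
Stationarity (grad_x L = 0): Q x + c + A^T lambda = 0.
Primal feasibility: A x = b.

This gives the KKT block system:
  [ Q   A^T ] [ x     ]   [-c ]
  [ A    0  ] [ lambda ] = [ b ]

Solving the linear system:
  x*      = (-0.5484, -0.4516)
  lambda* = (-0.3387)
  f(x*)   = -0.1613

x* = (-0.5484, -0.4516), lambda* = (-0.3387)


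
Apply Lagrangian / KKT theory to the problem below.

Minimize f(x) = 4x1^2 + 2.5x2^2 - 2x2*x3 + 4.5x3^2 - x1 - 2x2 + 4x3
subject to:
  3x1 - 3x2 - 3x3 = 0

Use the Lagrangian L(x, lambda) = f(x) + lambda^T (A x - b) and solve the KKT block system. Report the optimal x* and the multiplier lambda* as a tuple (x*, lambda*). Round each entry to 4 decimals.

Form the Lagrangian:
  L(x, lambda) = (1/2) x^T Q x + c^T x + lambda^T (A x - b)
Stationarity (grad_x L = 0): Q x + c + A^T lambda = 0.
Primal feasibility: A x = b.

This gives the KKT block system:
  [ Q   A^T ] [ x     ]   [-c ]
  [ A    0  ] [ lambda ] = [ b ]

Solving the linear system:
  x*      = (0.0649, 0.373, -0.3081)
  lambda* = (0.1604)
  f(x*)   = -1.0216

x* = (0.0649, 0.373, -0.3081), lambda* = (0.1604)


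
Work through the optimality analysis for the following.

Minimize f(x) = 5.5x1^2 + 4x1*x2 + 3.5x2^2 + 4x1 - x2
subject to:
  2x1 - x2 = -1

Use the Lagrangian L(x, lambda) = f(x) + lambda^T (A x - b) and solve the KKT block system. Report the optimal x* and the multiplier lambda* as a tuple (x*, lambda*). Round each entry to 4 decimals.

Form the Lagrangian:
  L(x, lambda) = (1/2) x^T Q x + c^T x + lambda^T (A x - b)
Stationarity (grad_x L = 0): Q x + c + A^T lambda = 0.
Primal feasibility: A x = b.

This gives the KKT block system:
  [ Q   A^T ] [ x     ]   [-c ]
  [ A    0  ] [ lambda ] = [ b ]

Solving the linear system:
  x*      = (-0.3636, 0.2727)
  lambda* = (-0.5455)
  f(x*)   = -1.1364

x* = (-0.3636, 0.2727), lambda* = (-0.5455)


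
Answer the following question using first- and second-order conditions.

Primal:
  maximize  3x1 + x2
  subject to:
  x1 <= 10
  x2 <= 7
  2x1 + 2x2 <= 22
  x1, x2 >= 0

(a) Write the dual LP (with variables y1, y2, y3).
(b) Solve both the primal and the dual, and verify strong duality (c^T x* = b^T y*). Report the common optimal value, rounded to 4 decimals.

The standard primal-dual pair for 'max c^T x s.t. A x <= b, x >= 0' is:
  Dual:  min b^T y  s.t.  A^T y >= c,  y >= 0.

So the dual LP is:
  minimize  10y1 + 7y2 + 22y3
  subject to:
    y1 + 2y3 >= 3
    y2 + 2y3 >= 1
    y1, y2, y3 >= 0

Solving the primal: x* = (10, 1).
  primal value c^T x* = 31.
Solving the dual: y* = (2, 0, 0.5).
  dual value b^T y* = 31.
Strong duality: c^T x* = b^T y*. Confirmed.

31


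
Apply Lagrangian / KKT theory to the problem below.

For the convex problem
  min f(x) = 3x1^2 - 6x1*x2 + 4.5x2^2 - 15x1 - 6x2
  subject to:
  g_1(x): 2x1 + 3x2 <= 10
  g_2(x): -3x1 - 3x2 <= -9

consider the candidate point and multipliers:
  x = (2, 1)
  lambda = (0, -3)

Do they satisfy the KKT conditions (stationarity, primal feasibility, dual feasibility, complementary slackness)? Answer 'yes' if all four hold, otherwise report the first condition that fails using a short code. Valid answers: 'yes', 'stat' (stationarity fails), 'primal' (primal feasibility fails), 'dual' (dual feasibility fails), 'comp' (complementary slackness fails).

Gradient of f: grad f(x) = Q x + c = (-9, -9)
Constraint values g_i(x) = a_i^T x - b_i:
  g_1((2, 1)) = -3
  g_2((2, 1)) = 0
Stationarity residual: grad f(x) + sum_i lambda_i a_i = (0, 0)
  -> stationarity OK
Primal feasibility (all g_i <= 0): OK
Dual feasibility (all lambda_i >= 0): FAILS
Complementary slackness (lambda_i * g_i(x) = 0 for all i): OK

Verdict: the first failing condition is dual_feasibility -> dual.

dual


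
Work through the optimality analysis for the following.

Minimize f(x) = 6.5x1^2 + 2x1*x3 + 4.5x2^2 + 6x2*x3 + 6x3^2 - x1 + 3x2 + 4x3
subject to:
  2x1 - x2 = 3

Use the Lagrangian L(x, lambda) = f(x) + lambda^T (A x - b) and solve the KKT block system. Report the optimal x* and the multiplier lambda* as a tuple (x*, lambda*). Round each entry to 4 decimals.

Form the Lagrangian:
  L(x, lambda) = (1/2) x^T Q x + c^T x + lambda^T (A x - b)
Stationarity (grad_x L = 0): Q x + c + A^T lambda = 0.
Primal feasibility: A x = b.

This gives the KKT block system:
  [ Q   A^T ] [ x     ]   [-c ]
  [ A    0  ] [ lambda ] = [ b ]

Solving the linear system:
  x*      = (1, -1, 0)
  lambda* = (-6)
  f(x*)   = 7

x* = (1, -1, 0), lambda* = (-6)


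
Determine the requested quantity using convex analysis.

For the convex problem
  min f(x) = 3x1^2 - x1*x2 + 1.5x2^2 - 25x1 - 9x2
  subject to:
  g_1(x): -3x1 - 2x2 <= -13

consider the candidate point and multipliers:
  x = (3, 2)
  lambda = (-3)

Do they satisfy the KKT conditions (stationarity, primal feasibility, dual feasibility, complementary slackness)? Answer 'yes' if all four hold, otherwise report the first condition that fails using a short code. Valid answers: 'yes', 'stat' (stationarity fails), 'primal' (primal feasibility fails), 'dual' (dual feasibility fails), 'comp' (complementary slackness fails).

Gradient of f: grad f(x) = Q x + c = (-9, -6)
Constraint values g_i(x) = a_i^T x - b_i:
  g_1((3, 2)) = 0
Stationarity residual: grad f(x) + sum_i lambda_i a_i = (0, 0)
  -> stationarity OK
Primal feasibility (all g_i <= 0): OK
Dual feasibility (all lambda_i >= 0): FAILS
Complementary slackness (lambda_i * g_i(x) = 0 for all i): OK

Verdict: the first failing condition is dual_feasibility -> dual.

dual


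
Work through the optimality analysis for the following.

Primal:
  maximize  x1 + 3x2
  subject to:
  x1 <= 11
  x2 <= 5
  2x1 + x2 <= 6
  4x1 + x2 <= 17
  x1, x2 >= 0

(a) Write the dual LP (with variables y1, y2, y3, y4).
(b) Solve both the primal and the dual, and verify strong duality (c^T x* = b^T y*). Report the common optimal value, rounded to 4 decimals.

The standard primal-dual pair for 'max c^T x s.t. A x <= b, x >= 0' is:
  Dual:  min b^T y  s.t.  A^T y >= c,  y >= 0.

So the dual LP is:
  minimize  11y1 + 5y2 + 6y3 + 17y4
  subject to:
    y1 + 2y3 + 4y4 >= 1
    y2 + y3 + y4 >= 3
    y1, y2, y3, y4 >= 0

Solving the primal: x* = (0.5, 5).
  primal value c^T x* = 15.5.
Solving the dual: y* = (0, 2.5, 0.5, 0).
  dual value b^T y* = 15.5.
Strong duality: c^T x* = b^T y*. Confirmed.

15.5


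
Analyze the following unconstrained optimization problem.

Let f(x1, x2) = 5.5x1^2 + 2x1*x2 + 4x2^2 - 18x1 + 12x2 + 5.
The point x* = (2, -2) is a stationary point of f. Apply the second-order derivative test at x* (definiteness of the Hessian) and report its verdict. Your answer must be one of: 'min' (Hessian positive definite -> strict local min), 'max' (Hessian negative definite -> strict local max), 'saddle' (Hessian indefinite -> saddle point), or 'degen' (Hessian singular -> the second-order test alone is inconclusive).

Compute the Hessian H = grad^2 f:
  H = [[11, 2], [2, 8]]
Verify stationarity: grad f(x*) = H x* + g = (0, 0).
Eigenvalues of H: 7, 12.
Both eigenvalues > 0, so H is positive definite -> x* is a strict local min.

min


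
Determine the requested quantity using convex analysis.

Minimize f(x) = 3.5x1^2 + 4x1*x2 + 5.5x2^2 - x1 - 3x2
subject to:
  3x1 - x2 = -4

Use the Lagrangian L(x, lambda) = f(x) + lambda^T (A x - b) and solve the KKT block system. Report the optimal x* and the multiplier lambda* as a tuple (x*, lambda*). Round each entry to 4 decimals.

Form the Lagrangian:
  L(x, lambda) = (1/2) x^T Q x + c^T x + lambda^T (A x - b)
Stationarity (grad_x L = 0): Q x + c + A^T lambda = 0.
Primal feasibility: A x = b.

This gives the KKT block system:
  [ Q   A^T ] [ x     ]   [-c ]
  [ A    0  ] [ lambda ] = [ b ]

Solving the linear system:
  x*      = (-1.0615, 0.8154)
  lambda* = (1.7231)
  f(x*)   = 2.7538

x* = (-1.0615, 0.8154), lambda* = (1.7231)


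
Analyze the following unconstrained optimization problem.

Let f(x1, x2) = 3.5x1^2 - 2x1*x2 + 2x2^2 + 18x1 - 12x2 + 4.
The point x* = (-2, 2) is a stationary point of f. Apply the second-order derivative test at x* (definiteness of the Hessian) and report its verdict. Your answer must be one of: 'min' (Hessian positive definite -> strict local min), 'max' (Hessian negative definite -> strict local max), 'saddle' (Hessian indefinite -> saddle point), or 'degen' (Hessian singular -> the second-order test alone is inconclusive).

Compute the Hessian H = grad^2 f:
  H = [[7, -2], [-2, 4]]
Verify stationarity: grad f(x*) = H x* + g = (0, 0).
Eigenvalues of H: 3, 8.
Both eigenvalues > 0, so H is positive definite -> x* is a strict local min.

min


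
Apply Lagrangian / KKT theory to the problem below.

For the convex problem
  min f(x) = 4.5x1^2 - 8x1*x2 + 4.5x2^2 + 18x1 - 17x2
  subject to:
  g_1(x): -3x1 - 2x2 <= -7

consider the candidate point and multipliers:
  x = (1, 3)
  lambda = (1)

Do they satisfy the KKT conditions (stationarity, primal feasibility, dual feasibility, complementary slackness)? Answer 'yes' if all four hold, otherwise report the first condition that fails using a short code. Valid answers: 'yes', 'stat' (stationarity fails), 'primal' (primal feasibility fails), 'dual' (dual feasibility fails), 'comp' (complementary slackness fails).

Gradient of f: grad f(x) = Q x + c = (3, 2)
Constraint values g_i(x) = a_i^T x - b_i:
  g_1((1, 3)) = -2
Stationarity residual: grad f(x) + sum_i lambda_i a_i = (0, 0)
  -> stationarity OK
Primal feasibility (all g_i <= 0): OK
Dual feasibility (all lambda_i >= 0): OK
Complementary slackness (lambda_i * g_i(x) = 0 for all i): FAILS

Verdict: the first failing condition is complementary_slackness -> comp.

comp


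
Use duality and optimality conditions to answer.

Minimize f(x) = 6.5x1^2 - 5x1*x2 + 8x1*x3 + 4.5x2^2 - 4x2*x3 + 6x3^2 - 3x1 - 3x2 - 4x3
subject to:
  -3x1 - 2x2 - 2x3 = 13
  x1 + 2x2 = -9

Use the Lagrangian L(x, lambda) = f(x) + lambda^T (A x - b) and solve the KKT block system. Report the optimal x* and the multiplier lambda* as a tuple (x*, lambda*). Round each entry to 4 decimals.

Form the Lagrangian:
  L(x, lambda) = (1/2) x^T Q x + c^T x + lambda^T (A x - b)
Stationarity (grad_x L = 0): Q x + c + A^T lambda = 0.
Primal feasibility: A x = b.

This gives the KKT block system:
  [ Q   A^T ] [ x     ]   [-c ]
  [ A    0  ] [ lambda ] = [ b ]

Solving the linear system:
  x*      = (-2.551, -3.2245, 0.551)
  lambda* = (-2.449, 8.2857)
  f(x*)   = 60.7653

x* = (-2.551, -3.2245, 0.551), lambda* = (-2.449, 8.2857)


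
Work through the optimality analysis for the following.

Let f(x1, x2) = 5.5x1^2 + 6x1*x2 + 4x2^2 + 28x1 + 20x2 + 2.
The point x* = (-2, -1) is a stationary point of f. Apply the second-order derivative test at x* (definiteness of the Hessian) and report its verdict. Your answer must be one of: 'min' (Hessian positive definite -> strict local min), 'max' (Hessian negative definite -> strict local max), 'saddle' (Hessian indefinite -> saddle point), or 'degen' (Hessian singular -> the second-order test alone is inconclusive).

Compute the Hessian H = grad^2 f:
  H = [[11, 6], [6, 8]]
Verify stationarity: grad f(x*) = H x* + g = (0, 0).
Eigenvalues of H: 3.3153, 15.6847.
Both eigenvalues > 0, so H is positive definite -> x* is a strict local min.

min


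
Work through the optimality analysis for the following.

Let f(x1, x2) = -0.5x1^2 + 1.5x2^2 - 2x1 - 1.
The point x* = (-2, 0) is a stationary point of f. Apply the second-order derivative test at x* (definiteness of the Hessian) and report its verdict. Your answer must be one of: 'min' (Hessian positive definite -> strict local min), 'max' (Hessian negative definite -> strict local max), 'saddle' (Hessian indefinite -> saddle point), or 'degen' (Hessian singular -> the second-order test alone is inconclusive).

Compute the Hessian H = grad^2 f:
  H = [[-1, 0], [0, 3]]
Verify stationarity: grad f(x*) = H x* + g = (0, 0).
Eigenvalues of H: -1, 3.
Eigenvalues have mixed signs, so H is indefinite -> x* is a saddle point.

saddle


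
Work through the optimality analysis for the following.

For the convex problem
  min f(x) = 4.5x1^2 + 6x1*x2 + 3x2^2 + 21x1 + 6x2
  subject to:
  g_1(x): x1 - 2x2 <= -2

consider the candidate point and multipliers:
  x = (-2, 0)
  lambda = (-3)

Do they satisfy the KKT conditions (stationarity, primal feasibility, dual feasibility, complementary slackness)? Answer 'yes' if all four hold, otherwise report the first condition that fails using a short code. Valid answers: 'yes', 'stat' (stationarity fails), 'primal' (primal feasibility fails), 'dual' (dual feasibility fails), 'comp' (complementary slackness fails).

Gradient of f: grad f(x) = Q x + c = (3, -6)
Constraint values g_i(x) = a_i^T x - b_i:
  g_1((-2, 0)) = 0
Stationarity residual: grad f(x) + sum_i lambda_i a_i = (0, 0)
  -> stationarity OK
Primal feasibility (all g_i <= 0): OK
Dual feasibility (all lambda_i >= 0): FAILS
Complementary slackness (lambda_i * g_i(x) = 0 for all i): OK

Verdict: the first failing condition is dual_feasibility -> dual.

dual


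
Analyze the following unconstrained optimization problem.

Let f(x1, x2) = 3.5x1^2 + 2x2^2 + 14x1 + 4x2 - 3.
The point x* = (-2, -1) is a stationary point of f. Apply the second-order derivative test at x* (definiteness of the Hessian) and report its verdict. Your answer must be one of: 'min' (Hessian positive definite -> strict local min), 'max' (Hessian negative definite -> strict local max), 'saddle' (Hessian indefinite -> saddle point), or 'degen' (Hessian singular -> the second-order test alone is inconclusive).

Compute the Hessian H = grad^2 f:
  H = [[7, 0], [0, 4]]
Verify stationarity: grad f(x*) = H x* + g = (0, 0).
Eigenvalues of H: 4, 7.
Both eigenvalues > 0, so H is positive definite -> x* is a strict local min.

min


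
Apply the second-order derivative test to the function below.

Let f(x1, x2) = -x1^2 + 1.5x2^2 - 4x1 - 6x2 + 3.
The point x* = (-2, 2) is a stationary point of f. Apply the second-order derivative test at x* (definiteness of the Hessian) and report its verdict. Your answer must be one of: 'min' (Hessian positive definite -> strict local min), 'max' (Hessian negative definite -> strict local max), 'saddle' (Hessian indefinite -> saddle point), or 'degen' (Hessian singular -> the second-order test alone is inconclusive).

Compute the Hessian H = grad^2 f:
  H = [[-2, 0], [0, 3]]
Verify stationarity: grad f(x*) = H x* + g = (0, 0).
Eigenvalues of H: -2, 3.
Eigenvalues have mixed signs, so H is indefinite -> x* is a saddle point.

saddle


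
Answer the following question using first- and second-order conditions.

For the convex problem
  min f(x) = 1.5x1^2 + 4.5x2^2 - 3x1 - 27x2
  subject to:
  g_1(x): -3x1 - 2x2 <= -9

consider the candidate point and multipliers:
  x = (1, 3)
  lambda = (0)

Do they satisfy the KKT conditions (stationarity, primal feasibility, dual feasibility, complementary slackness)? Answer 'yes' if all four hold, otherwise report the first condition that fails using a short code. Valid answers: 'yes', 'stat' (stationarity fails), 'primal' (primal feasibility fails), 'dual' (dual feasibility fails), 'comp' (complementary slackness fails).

Gradient of f: grad f(x) = Q x + c = (0, 0)
Constraint values g_i(x) = a_i^T x - b_i:
  g_1((1, 3)) = 0
Stationarity residual: grad f(x) + sum_i lambda_i a_i = (0, 0)
  -> stationarity OK
Primal feasibility (all g_i <= 0): OK
Dual feasibility (all lambda_i >= 0): OK
Complementary slackness (lambda_i * g_i(x) = 0 for all i): OK

Verdict: yes, KKT holds.

yes


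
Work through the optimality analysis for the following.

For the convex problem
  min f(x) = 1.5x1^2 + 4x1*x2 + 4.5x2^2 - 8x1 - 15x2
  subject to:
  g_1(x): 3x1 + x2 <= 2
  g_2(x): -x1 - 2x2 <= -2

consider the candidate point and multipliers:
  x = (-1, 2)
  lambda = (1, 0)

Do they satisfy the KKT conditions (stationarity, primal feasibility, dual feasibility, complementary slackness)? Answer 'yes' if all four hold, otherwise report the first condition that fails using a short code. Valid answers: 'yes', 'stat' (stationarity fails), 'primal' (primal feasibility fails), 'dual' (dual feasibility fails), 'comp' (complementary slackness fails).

Gradient of f: grad f(x) = Q x + c = (-3, -1)
Constraint values g_i(x) = a_i^T x - b_i:
  g_1((-1, 2)) = -3
  g_2((-1, 2)) = -1
Stationarity residual: grad f(x) + sum_i lambda_i a_i = (0, 0)
  -> stationarity OK
Primal feasibility (all g_i <= 0): OK
Dual feasibility (all lambda_i >= 0): OK
Complementary slackness (lambda_i * g_i(x) = 0 for all i): FAILS

Verdict: the first failing condition is complementary_slackness -> comp.

comp


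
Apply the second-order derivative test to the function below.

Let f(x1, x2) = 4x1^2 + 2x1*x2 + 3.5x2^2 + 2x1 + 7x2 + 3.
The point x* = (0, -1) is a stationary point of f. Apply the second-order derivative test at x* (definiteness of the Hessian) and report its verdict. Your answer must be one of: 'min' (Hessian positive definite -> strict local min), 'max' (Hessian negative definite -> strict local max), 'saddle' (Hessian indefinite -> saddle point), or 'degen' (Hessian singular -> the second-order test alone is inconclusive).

Compute the Hessian H = grad^2 f:
  H = [[8, 2], [2, 7]]
Verify stationarity: grad f(x*) = H x* + g = (0, 0).
Eigenvalues of H: 5.4384, 9.5616.
Both eigenvalues > 0, so H is positive definite -> x* is a strict local min.

min


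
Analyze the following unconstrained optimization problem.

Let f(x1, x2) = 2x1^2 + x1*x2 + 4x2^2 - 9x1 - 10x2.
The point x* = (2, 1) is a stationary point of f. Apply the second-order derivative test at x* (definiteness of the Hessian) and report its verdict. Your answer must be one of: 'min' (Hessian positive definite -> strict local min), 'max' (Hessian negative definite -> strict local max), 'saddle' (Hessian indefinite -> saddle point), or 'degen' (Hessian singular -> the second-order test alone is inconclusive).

Compute the Hessian H = grad^2 f:
  H = [[4, 1], [1, 8]]
Verify stationarity: grad f(x*) = H x* + g = (0, 0).
Eigenvalues of H: 3.7639, 8.2361.
Both eigenvalues > 0, so H is positive definite -> x* is a strict local min.

min


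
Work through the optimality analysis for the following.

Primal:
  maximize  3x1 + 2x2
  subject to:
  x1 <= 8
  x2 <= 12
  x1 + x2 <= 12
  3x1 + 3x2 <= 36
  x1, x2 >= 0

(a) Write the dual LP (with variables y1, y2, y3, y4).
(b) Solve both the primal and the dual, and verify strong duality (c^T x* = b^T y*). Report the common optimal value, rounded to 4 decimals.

The standard primal-dual pair for 'max c^T x s.t. A x <= b, x >= 0' is:
  Dual:  min b^T y  s.t.  A^T y >= c,  y >= 0.

So the dual LP is:
  minimize  8y1 + 12y2 + 12y3 + 36y4
  subject to:
    y1 + y3 + 3y4 >= 3
    y2 + y3 + 3y4 >= 2
    y1, y2, y3, y4 >= 0

Solving the primal: x* = (8, 4).
  primal value c^T x* = 32.
Solving the dual: y* = (1, 0, 2, 0).
  dual value b^T y* = 32.
Strong duality: c^T x* = b^T y*. Confirmed.

32


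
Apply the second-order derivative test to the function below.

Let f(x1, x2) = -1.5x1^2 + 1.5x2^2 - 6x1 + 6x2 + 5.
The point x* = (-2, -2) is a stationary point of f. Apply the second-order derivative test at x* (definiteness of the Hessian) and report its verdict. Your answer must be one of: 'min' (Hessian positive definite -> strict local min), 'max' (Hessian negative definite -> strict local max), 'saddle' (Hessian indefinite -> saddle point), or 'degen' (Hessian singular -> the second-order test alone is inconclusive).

Compute the Hessian H = grad^2 f:
  H = [[-3, 0], [0, 3]]
Verify stationarity: grad f(x*) = H x* + g = (0, 0).
Eigenvalues of H: -3, 3.
Eigenvalues have mixed signs, so H is indefinite -> x* is a saddle point.

saddle


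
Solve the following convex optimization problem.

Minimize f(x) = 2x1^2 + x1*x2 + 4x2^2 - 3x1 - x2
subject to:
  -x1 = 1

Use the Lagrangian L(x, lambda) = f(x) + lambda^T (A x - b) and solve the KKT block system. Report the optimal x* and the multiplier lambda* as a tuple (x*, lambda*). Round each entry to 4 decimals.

Form the Lagrangian:
  L(x, lambda) = (1/2) x^T Q x + c^T x + lambda^T (A x - b)
Stationarity (grad_x L = 0): Q x + c + A^T lambda = 0.
Primal feasibility: A x = b.

This gives the KKT block system:
  [ Q   A^T ] [ x     ]   [-c ]
  [ A    0  ] [ lambda ] = [ b ]

Solving the linear system:
  x*      = (-1, 0.25)
  lambda* = (-6.75)
  f(x*)   = 4.75

x* = (-1, 0.25), lambda* = (-6.75)


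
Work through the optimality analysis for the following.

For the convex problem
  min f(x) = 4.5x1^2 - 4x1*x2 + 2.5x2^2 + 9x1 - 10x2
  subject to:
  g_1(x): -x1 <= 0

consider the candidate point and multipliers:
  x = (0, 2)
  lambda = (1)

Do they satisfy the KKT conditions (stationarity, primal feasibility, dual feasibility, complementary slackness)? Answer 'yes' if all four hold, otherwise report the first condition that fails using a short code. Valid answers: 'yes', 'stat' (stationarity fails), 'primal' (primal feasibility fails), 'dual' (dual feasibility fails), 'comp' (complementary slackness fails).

Gradient of f: grad f(x) = Q x + c = (1, 0)
Constraint values g_i(x) = a_i^T x - b_i:
  g_1((0, 2)) = 0
Stationarity residual: grad f(x) + sum_i lambda_i a_i = (0, 0)
  -> stationarity OK
Primal feasibility (all g_i <= 0): OK
Dual feasibility (all lambda_i >= 0): OK
Complementary slackness (lambda_i * g_i(x) = 0 for all i): OK

Verdict: yes, KKT holds.

yes


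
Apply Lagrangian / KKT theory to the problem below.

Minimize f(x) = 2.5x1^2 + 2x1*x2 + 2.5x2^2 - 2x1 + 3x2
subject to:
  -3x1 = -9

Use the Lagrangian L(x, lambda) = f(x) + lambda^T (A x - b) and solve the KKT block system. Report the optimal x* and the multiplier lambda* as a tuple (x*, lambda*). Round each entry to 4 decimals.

Form the Lagrangian:
  L(x, lambda) = (1/2) x^T Q x + c^T x + lambda^T (A x - b)
Stationarity (grad_x L = 0): Q x + c + A^T lambda = 0.
Primal feasibility: A x = b.

This gives the KKT block system:
  [ Q   A^T ] [ x     ]   [-c ]
  [ A    0  ] [ lambda ] = [ b ]

Solving the linear system:
  x*      = (3, -1.8)
  lambda* = (3.1333)
  f(x*)   = 8.4

x* = (3, -1.8), lambda* = (3.1333)


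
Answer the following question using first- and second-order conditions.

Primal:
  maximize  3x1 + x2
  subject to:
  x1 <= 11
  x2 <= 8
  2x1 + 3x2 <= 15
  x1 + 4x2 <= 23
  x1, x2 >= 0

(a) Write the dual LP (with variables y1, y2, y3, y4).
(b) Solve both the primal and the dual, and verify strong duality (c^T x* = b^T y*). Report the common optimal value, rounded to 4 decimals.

The standard primal-dual pair for 'max c^T x s.t. A x <= b, x >= 0' is:
  Dual:  min b^T y  s.t.  A^T y >= c,  y >= 0.

So the dual LP is:
  minimize  11y1 + 8y2 + 15y3 + 23y4
  subject to:
    y1 + 2y3 + y4 >= 3
    y2 + 3y3 + 4y4 >= 1
    y1, y2, y3, y4 >= 0

Solving the primal: x* = (7.5, 0).
  primal value c^T x* = 22.5.
Solving the dual: y* = (0, 0, 1.5, 0).
  dual value b^T y* = 22.5.
Strong duality: c^T x* = b^T y*. Confirmed.

22.5


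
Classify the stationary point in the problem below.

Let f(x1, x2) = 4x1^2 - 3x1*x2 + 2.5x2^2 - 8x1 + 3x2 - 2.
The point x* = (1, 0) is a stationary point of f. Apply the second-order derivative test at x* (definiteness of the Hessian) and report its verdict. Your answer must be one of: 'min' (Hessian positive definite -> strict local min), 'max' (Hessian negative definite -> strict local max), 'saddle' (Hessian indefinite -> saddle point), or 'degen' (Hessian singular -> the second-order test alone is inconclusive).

Compute the Hessian H = grad^2 f:
  H = [[8, -3], [-3, 5]]
Verify stationarity: grad f(x*) = H x* + g = (0, 0).
Eigenvalues of H: 3.1459, 9.8541.
Both eigenvalues > 0, so H is positive definite -> x* is a strict local min.

min


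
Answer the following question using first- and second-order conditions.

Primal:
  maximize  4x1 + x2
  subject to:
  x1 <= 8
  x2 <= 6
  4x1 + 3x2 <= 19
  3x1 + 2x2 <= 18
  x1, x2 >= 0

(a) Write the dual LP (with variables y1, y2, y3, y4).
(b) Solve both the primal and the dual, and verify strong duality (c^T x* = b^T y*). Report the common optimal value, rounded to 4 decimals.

The standard primal-dual pair for 'max c^T x s.t. A x <= b, x >= 0' is:
  Dual:  min b^T y  s.t.  A^T y >= c,  y >= 0.

So the dual LP is:
  minimize  8y1 + 6y2 + 19y3 + 18y4
  subject to:
    y1 + 4y3 + 3y4 >= 4
    y2 + 3y3 + 2y4 >= 1
    y1, y2, y3, y4 >= 0

Solving the primal: x* = (4.75, 0).
  primal value c^T x* = 19.
Solving the dual: y* = (0, 0, 1, 0).
  dual value b^T y* = 19.
Strong duality: c^T x* = b^T y*. Confirmed.

19


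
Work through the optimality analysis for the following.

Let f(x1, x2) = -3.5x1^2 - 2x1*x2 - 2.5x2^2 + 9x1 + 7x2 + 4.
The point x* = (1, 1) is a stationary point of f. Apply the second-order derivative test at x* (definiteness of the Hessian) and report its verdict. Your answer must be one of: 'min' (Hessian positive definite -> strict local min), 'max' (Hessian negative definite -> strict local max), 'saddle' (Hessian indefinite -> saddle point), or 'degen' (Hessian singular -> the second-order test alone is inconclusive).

Compute the Hessian H = grad^2 f:
  H = [[-7, -2], [-2, -5]]
Verify stationarity: grad f(x*) = H x* + g = (0, 0).
Eigenvalues of H: -8.2361, -3.7639.
Both eigenvalues < 0, so H is negative definite -> x* is a strict local max.

max


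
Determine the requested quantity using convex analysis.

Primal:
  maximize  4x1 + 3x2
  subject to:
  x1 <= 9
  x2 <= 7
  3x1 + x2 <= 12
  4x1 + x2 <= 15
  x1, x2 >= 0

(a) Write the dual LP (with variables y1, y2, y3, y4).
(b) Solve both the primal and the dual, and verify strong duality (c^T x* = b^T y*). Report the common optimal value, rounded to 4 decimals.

The standard primal-dual pair for 'max c^T x s.t. A x <= b, x >= 0' is:
  Dual:  min b^T y  s.t.  A^T y >= c,  y >= 0.

So the dual LP is:
  minimize  9y1 + 7y2 + 12y3 + 15y4
  subject to:
    y1 + 3y3 + 4y4 >= 4
    y2 + y3 + y4 >= 3
    y1, y2, y3, y4 >= 0

Solving the primal: x* = (1.6667, 7).
  primal value c^T x* = 27.6667.
Solving the dual: y* = (0, 1.6667, 1.3333, 0).
  dual value b^T y* = 27.6667.
Strong duality: c^T x* = b^T y*. Confirmed.

27.6667


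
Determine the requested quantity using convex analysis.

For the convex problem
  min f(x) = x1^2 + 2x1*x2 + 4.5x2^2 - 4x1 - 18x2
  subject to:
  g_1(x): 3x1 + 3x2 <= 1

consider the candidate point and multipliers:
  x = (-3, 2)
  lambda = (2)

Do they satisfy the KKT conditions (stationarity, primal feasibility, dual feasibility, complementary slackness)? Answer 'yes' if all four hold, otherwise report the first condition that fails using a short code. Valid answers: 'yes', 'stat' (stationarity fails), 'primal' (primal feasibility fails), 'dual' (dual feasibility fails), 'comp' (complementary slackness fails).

Gradient of f: grad f(x) = Q x + c = (-6, -6)
Constraint values g_i(x) = a_i^T x - b_i:
  g_1((-3, 2)) = -4
Stationarity residual: grad f(x) + sum_i lambda_i a_i = (0, 0)
  -> stationarity OK
Primal feasibility (all g_i <= 0): OK
Dual feasibility (all lambda_i >= 0): OK
Complementary slackness (lambda_i * g_i(x) = 0 for all i): FAILS

Verdict: the first failing condition is complementary_slackness -> comp.

comp


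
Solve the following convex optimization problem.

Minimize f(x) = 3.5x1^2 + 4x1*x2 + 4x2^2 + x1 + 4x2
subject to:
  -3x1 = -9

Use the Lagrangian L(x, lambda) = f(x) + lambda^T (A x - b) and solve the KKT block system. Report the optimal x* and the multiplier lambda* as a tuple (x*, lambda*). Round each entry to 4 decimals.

Form the Lagrangian:
  L(x, lambda) = (1/2) x^T Q x + c^T x + lambda^T (A x - b)
Stationarity (grad_x L = 0): Q x + c + A^T lambda = 0.
Primal feasibility: A x = b.

This gives the KKT block system:
  [ Q   A^T ] [ x     ]   [-c ]
  [ A    0  ] [ lambda ] = [ b ]

Solving the linear system:
  x*      = (3, -2)
  lambda* = (4.6667)
  f(x*)   = 18.5

x* = (3, -2), lambda* = (4.6667)


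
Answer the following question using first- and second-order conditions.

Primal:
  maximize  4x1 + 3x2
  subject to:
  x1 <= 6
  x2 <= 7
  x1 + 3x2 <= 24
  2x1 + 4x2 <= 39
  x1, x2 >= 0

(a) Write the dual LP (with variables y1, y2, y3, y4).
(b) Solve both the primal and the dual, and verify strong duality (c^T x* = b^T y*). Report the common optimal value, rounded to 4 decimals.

The standard primal-dual pair for 'max c^T x s.t. A x <= b, x >= 0' is:
  Dual:  min b^T y  s.t.  A^T y >= c,  y >= 0.

So the dual LP is:
  minimize  6y1 + 7y2 + 24y3 + 39y4
  subject to:
    y1 + y3 + 2y4 >= 4
    y2 + 3y3 + 4y4 >= 3
    y1, y2, y3, y4 >= 0

Solving the primal: x* = (6, 6).
  primal value c^T x* = 42.
Solving the dual: y* = (3, 0, 1, 0).
  dual value b^T y* = 42.
Strong duality: c^T x* = b^T y*. Confirmed.

42


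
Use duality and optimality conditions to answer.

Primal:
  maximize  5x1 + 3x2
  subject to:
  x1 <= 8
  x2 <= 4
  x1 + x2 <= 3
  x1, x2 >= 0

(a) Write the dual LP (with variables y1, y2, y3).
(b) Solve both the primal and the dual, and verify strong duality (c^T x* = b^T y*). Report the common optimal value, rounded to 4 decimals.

The standard primal-dual pair for 'max c^T x s.t. A x <= b, x >= 0' is:
  Dual:  min b^T y  s.t.  A^T y >= c,  y >= 0.

So the dual LP is:
  minimize  8y1 + 4y2 + 3y3
  subject to:
    y1 + y3 >= 5
    y2 + y3 >= 3
    y1, y2, y3 >= 0

Solving the primal: x* = (3, 0).
  primal value c^T x* = 15.
Solving the dual: y* = (0, 0, 5).
  dual value b^T y* = 15.
Strong duality: c^T x* = b^T y*. Confirmed.

15


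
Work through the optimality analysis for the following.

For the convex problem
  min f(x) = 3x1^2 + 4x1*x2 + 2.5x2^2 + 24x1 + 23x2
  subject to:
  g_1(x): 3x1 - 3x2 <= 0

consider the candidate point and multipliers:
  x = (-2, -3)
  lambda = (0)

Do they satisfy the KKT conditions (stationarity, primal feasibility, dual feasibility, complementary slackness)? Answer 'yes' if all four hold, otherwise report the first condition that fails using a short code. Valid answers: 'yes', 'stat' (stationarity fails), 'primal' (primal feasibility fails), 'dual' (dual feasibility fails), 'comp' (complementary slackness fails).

Gradient of f: grad f(x) = Q x + c = (0, 0)
Constraint values g_i(x) = a_i^T x - b_i:
  g_1((-2, -3)) = 3
Stationarity residual: grad f(x) + sum_i lambda_i a_i = (0, 0)
  -> stationarity OK
Primal feasibility (all g_i <= 0): FAILS
Dual feasibility (all lambda_i >= 0): OK
Complementary slackness (lambda_i * g_i(x) = 0 for all i): OK

Verdict: the first failing condition is primal_feasibility -> primal.

primal
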